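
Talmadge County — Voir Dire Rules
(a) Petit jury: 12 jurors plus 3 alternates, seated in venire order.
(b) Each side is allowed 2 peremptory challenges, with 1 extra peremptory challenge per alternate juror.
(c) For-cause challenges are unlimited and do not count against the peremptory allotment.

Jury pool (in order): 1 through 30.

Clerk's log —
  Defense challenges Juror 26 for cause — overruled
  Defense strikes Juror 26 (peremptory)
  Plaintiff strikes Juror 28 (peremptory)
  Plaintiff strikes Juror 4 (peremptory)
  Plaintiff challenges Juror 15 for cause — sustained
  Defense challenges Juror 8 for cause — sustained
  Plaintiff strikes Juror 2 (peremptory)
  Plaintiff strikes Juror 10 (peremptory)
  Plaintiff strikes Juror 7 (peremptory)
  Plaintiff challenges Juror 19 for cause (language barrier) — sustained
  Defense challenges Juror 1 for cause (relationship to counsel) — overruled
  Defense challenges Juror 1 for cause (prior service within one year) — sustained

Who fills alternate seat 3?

23

Removed: #1, #2, #4, #7, #8, #10, #15, #19, #26, #28.
Seating in order: seats 1–12 → #3, #5, #6, #9, #11, #12, #13, #14, #16, #17, #18, #20; alternates → #21, #22, #23.
So alternate 3 is #23.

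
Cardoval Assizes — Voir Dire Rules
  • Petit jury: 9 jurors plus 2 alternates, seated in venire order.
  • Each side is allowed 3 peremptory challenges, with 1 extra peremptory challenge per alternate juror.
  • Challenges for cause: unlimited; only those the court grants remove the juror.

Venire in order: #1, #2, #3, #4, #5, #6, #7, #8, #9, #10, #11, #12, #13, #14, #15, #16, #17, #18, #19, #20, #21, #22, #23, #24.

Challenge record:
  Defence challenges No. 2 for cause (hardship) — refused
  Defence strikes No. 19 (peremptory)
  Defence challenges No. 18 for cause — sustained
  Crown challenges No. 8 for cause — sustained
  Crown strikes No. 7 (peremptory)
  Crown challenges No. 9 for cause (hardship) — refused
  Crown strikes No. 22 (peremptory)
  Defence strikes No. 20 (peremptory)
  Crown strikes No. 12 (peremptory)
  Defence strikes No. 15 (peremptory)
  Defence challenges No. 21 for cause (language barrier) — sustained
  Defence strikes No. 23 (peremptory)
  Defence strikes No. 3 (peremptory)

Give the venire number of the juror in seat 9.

13

Removed: #3, #7, #8, #12, #15, #18, #19, #20, #21, #22, #23. (#2, #9 stay — for-cause denied.)
Seating in order: seats 1–9 → #1, #2, #4, #5, #6, #9, #10, #11, #13; alternates → #14, #16.
So seat 9 is #13.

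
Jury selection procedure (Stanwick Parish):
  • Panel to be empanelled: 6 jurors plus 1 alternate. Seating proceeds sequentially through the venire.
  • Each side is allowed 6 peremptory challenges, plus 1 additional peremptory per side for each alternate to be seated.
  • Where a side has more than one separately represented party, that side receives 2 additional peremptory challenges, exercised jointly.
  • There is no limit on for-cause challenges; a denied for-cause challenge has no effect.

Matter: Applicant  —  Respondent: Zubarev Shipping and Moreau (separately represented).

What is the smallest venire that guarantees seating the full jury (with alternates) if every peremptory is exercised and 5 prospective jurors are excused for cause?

Seats to fill: 6 + 1 alternates = 7.
Peremptories — Applicant: 6 + 1×1 = 7; Respondent: 6 + 1×1 + 2 = 9; total 16.
For-cause removals: 5.
Minimum venire: 7 + 16 + 5 = 28.

28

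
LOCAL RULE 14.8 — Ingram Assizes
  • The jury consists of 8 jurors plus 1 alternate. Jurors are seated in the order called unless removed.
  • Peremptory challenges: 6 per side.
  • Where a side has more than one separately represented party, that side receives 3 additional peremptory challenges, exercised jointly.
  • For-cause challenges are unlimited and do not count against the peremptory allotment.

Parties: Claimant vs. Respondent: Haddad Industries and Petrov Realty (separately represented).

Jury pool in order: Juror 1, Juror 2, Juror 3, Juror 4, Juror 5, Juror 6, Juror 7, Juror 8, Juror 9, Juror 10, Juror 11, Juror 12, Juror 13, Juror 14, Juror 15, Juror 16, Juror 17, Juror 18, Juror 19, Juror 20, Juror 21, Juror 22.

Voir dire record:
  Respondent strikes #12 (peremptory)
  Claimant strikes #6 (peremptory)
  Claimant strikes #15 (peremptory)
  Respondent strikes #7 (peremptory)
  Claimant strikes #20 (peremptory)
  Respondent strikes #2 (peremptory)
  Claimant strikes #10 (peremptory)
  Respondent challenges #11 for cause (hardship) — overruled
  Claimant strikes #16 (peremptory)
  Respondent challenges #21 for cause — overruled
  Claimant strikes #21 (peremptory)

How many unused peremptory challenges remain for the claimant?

Claimant allotment: 6.
Claimant peremptories used: #6, #15, #20, #10, #16, #21 — 6.
Remaining: 6 − 6 = 0.

0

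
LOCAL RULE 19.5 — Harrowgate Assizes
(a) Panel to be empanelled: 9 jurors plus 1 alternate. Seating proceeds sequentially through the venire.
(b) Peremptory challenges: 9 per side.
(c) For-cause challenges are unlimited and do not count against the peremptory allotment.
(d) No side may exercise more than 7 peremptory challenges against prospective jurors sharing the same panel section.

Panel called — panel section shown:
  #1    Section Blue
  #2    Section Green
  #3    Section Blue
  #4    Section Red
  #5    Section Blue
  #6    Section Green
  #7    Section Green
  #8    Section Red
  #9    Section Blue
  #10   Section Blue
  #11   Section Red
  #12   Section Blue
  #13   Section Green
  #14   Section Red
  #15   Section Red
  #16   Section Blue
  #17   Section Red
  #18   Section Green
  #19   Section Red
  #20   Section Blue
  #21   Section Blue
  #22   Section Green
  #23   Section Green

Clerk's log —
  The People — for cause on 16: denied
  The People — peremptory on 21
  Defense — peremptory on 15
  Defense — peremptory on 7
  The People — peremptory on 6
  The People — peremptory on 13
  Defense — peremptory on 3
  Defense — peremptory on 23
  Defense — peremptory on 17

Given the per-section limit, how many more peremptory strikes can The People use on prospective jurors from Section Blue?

6

The People peremptories so far: #21, #6, #13 — 3 of 9 used, 6 left overall.
Against Section Blue: #21 — 1 used; per-section cap 7 leaves 6.
Binding limit: min(6, 6) = 6.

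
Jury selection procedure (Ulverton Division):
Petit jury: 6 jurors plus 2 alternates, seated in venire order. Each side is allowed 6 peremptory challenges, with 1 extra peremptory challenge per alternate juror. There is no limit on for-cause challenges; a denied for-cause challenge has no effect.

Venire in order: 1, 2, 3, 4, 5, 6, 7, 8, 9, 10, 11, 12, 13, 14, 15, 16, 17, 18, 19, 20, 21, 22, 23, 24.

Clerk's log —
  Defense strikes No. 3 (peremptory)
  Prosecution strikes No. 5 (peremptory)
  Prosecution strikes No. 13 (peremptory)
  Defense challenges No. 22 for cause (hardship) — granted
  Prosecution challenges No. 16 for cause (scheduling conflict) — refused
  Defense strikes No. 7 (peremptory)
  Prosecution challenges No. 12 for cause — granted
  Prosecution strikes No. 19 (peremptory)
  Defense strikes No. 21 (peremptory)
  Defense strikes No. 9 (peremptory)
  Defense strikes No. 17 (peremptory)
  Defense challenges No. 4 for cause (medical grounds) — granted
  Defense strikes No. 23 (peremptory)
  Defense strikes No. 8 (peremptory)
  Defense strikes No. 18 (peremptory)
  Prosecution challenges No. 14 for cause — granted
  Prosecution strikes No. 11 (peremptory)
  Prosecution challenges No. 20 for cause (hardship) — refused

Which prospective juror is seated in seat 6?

Removed: #3, #4, #5, #7, #8, #9, #11, #12, #13, #14, #17, #18, #19, #21, #22, #23. (#16, #20 stay — for-cause denied.)
Filling seats in venire order through position 6: #1, #2, #6, #10, #15, #16.
So seat 6 is #16.

16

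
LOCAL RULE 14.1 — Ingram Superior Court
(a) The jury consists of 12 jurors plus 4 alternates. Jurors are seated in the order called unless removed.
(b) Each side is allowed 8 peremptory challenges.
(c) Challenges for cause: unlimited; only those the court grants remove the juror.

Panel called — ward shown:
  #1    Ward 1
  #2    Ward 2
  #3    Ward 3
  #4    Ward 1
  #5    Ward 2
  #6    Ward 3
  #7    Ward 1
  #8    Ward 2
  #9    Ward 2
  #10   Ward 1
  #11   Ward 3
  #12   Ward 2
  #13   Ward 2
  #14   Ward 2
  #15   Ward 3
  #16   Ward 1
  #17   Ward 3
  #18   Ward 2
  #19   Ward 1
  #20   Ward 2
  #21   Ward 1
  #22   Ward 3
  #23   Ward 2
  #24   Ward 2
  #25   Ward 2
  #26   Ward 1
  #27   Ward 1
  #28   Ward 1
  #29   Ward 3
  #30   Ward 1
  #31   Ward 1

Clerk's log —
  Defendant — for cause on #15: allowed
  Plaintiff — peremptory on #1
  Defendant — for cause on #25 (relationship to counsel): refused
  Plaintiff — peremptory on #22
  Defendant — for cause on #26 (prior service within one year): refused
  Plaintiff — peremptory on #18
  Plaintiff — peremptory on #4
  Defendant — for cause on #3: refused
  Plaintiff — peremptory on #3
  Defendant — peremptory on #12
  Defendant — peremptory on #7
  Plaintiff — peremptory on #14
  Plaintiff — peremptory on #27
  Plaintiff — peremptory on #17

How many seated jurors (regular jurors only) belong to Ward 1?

Removed: #1, #3, #4, #7, #12, #14, #15, #17, #18, #22, #27.
Seated jurors 1–12: #2, #5, #6, #8, #9, #10, #11, #13, #16, #19, #20, #21 (alternates #23, #24, #25, #26 not counted).
Of those, in Ward 1: #10, #16, #19, #21 → 4.

4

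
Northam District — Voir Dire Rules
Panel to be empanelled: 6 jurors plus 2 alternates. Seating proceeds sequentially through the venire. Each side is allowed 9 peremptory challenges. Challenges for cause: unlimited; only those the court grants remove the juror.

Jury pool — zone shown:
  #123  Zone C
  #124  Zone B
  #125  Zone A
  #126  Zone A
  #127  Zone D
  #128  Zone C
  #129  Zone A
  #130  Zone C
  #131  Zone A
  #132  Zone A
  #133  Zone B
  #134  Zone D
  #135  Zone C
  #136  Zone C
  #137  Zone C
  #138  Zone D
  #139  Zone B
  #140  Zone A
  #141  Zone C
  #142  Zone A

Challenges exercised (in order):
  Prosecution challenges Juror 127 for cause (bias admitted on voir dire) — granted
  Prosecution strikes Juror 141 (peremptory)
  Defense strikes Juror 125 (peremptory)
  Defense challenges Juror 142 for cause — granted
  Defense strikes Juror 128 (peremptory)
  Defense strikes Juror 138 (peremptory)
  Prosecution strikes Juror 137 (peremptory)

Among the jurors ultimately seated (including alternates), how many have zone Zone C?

2

Removed: #125, #127, #128, #137, #138, #141, #142.
Seated (8 incl. alternates): #123, #124, #126, #129, #130, #131, #132, #133.
Of those, in Zone C: #123, #130 → 2.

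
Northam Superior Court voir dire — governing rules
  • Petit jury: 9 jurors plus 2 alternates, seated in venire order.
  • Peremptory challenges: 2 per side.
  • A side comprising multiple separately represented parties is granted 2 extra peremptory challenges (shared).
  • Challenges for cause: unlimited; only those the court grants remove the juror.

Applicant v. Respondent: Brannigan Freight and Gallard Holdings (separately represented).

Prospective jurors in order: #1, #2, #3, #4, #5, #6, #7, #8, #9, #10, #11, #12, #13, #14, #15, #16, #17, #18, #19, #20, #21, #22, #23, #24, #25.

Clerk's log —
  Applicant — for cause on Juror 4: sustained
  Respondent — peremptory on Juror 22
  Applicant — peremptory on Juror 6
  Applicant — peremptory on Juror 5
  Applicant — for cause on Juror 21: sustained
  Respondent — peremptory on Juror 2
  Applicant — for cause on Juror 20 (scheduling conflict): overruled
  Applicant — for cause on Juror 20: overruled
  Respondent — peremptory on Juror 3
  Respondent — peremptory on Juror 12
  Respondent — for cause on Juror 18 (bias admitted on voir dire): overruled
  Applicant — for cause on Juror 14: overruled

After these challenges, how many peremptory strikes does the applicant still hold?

0

Applicant allotment: 2.
Applicant peremptories used: #6, #5 — 2 (for-cause on #4, #21, #20, #20, #14 don't count).
Remaining: 2 − 2 = 0.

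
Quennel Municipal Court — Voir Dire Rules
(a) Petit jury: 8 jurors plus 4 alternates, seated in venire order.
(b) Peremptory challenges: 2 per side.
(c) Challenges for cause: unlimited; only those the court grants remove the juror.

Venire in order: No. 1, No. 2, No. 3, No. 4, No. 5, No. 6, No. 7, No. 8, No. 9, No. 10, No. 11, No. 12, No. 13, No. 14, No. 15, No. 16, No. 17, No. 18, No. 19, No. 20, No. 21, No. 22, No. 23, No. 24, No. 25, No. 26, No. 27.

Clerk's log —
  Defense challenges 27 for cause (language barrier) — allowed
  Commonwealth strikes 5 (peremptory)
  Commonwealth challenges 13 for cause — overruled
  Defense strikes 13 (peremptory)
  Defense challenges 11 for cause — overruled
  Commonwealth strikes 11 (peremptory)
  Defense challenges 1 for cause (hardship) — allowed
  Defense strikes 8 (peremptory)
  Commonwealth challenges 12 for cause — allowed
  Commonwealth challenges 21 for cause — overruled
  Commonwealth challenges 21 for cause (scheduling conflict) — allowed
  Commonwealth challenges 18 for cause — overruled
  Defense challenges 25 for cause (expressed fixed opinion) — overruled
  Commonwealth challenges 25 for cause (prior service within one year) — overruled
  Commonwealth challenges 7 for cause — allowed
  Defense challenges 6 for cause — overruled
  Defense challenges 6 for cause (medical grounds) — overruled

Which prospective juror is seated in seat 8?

Removed: #1, #5, #7, #8, #11, #12, #13, #21, #27. (#6, #18, #25 stay — for-cause denied.)
Seating in order: seats 1–8 → #2, #3, #4, #6, #9, #10, #14, #15; alternates → #16, #17, #18, #19.
So seat 8 is #15.

15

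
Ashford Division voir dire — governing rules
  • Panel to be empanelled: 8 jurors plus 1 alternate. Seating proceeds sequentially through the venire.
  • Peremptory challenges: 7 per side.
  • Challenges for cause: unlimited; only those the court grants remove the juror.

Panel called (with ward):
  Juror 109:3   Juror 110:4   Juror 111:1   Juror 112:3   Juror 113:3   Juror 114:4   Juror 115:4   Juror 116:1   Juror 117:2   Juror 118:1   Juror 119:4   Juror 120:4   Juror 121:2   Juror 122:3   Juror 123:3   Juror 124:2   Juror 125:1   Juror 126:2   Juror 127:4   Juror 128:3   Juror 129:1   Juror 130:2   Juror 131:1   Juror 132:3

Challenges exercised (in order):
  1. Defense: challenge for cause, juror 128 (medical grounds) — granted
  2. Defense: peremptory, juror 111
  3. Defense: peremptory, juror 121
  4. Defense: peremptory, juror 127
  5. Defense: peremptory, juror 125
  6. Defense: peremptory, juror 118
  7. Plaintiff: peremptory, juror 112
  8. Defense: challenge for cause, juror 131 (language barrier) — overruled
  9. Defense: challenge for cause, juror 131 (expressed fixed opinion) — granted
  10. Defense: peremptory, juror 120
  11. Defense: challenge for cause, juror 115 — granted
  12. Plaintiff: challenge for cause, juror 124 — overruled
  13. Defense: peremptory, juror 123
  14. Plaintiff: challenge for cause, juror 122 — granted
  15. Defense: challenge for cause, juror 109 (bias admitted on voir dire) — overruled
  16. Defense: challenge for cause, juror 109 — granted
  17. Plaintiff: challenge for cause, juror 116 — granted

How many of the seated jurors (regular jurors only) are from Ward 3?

1

Removed: #109, #111, #112, #115, #116, #118, #120, #121, #122, #123, #125, #127, #128, #131.
Seated jurors 1–8: #110, #113, #114, #117, #119, #124, #126, #129 (alternates #130 not counted).
Of those, in Ward 3: #113 → 1.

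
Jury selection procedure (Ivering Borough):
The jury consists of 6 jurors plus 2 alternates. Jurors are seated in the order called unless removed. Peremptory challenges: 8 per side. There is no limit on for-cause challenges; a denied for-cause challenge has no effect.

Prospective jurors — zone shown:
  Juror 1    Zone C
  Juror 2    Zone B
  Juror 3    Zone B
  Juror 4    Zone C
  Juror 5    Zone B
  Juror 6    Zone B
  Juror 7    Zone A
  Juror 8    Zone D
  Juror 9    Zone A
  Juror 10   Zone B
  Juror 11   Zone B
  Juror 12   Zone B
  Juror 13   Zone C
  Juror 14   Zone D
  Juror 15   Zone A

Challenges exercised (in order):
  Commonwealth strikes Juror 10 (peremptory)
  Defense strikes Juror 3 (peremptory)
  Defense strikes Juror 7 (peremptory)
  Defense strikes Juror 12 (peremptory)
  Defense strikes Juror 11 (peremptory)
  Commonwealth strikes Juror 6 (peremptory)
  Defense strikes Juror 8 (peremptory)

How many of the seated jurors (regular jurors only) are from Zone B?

Removed: #3, #6, #7, #8, #10, #11, #12.
Seated jurors 1–6: #1, #2, #4, #5, #9, #13 (alternates #14, #15 not counted).
Of those, in Zone B: #2, #5 → 2.

2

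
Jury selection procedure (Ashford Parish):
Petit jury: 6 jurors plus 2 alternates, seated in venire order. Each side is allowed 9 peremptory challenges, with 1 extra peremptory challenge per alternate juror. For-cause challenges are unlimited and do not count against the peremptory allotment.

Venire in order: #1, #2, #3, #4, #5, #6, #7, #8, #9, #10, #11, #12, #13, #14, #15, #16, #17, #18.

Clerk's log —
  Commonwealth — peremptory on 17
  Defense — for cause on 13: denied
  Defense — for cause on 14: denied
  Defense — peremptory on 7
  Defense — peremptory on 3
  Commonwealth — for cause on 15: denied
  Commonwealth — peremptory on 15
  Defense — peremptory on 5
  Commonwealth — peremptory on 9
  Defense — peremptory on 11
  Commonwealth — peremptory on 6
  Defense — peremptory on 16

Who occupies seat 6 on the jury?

12

Removed: #3, #5, #6, #7, #9, #11, #15, #16, #17. (#13, #14 stay — for-cause denied.)
Seating in order: seats 1–6 → #1, #2, #4, #8, #10, #12; alternates → #13, #14.
So seat 6 is #12.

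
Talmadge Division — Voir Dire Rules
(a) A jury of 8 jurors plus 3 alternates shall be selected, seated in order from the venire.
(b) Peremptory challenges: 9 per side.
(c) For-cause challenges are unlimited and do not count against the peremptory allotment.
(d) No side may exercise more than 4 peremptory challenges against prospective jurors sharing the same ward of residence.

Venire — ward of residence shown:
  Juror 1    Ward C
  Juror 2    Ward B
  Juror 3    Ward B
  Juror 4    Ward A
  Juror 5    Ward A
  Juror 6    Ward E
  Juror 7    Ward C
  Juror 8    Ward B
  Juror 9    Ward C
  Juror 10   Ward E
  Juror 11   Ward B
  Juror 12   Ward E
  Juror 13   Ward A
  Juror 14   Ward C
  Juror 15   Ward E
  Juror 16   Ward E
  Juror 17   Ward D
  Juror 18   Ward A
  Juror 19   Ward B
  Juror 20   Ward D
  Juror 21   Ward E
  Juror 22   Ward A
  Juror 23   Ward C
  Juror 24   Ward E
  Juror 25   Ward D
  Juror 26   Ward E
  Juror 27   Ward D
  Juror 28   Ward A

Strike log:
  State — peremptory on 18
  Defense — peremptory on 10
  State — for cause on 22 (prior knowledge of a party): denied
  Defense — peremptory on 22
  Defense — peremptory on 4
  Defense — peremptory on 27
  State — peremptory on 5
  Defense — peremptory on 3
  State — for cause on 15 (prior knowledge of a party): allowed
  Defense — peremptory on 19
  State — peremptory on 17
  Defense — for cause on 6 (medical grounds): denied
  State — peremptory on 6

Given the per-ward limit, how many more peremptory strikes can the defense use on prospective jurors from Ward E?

3

Defense peremptories so far: #10, #22, #4, #27, #3, #19 — 6 of 9 used, 3 left overall.
Against Ward E: #10 — 1 used; per-ward cap 4 leaves 3.
Binding limit: min(3, 3) = 3.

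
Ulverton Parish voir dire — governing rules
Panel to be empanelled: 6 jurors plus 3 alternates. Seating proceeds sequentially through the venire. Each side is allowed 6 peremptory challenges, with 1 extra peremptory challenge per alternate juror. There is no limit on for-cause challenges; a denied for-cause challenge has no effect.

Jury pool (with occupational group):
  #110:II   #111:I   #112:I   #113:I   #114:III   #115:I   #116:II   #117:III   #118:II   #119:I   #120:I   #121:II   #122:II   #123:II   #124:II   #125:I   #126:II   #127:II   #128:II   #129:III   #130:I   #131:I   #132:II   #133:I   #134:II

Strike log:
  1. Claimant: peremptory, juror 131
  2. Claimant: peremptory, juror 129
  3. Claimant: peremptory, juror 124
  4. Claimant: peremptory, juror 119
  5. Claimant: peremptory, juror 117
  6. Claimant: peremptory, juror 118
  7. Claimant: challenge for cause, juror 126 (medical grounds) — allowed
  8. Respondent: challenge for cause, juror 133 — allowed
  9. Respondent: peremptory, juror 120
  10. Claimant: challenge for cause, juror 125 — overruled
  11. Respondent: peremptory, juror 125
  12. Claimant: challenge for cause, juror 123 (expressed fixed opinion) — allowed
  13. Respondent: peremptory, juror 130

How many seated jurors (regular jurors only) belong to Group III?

1

Removed: #117, #118, #119, #120, #123, #124, #125, #126, #129, #130, #131, #133.
Seated jurors 1–6: #110, #111, #112, #113, #114, #115 (alternates #116, #121, #122 not counted).
Of those, in Group III: #114 → 1.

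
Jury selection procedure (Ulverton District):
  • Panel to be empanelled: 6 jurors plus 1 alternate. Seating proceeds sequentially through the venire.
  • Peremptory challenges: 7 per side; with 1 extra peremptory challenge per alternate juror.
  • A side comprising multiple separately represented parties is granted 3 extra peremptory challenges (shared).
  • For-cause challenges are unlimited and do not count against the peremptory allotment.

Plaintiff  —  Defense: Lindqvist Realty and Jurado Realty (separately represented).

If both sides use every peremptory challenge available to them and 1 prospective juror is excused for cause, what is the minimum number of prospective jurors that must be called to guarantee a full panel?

27

Seats to fill: 6 + 1 alternates = 7.
Peremptories — Plaintiff: 7 + 1×1 = 8; Defense: 7 + 1×1 + 3 = 11; total 19.
For-cause removals: 1.
Minimum venire: 7 + 19 + 1 = 27.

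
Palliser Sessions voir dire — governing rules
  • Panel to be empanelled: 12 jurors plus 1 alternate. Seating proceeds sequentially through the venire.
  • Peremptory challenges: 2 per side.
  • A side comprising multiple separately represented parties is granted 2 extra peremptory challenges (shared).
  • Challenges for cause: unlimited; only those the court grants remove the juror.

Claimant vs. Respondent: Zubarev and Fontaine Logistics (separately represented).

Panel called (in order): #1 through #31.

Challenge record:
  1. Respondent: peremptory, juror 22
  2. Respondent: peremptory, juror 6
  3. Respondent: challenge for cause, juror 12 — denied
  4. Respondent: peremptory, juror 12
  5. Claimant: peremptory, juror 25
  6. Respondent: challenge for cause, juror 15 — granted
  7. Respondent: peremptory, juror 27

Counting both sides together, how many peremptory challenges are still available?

1

Claimant allotment: 2. Respondent allotment: 2 base + 2 multi-party = 4.
Claimant peremptories used: #25 — 1.
Respondent peremptories used: #22, #6, #12, #27 — 4 (for-cause on #12, #15 don't count).
Remaining: (2 − 1) + (4 − 4) = 1.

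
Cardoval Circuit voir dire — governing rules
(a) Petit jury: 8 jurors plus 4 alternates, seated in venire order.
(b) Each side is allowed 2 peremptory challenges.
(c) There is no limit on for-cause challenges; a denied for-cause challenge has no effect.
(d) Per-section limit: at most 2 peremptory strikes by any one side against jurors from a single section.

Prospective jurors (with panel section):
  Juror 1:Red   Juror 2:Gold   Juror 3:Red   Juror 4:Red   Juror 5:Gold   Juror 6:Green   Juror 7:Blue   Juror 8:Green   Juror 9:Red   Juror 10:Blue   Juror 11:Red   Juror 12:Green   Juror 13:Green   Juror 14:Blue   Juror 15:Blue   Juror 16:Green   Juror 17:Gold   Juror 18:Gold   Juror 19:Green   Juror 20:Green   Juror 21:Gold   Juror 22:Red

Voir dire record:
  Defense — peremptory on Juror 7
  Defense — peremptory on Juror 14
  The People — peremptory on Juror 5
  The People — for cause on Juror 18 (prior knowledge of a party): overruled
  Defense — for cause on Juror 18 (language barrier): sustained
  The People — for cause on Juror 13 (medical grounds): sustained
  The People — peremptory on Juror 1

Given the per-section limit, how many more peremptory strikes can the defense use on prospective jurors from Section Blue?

Defense peremptories so far: #7, #14 — 2 of 2 used, 0 left overall.
Against Section Blue: #7, #14 — 2 used; per-section cap 2 leaves 0.
Binding limit: min(0, 0) = 0.

0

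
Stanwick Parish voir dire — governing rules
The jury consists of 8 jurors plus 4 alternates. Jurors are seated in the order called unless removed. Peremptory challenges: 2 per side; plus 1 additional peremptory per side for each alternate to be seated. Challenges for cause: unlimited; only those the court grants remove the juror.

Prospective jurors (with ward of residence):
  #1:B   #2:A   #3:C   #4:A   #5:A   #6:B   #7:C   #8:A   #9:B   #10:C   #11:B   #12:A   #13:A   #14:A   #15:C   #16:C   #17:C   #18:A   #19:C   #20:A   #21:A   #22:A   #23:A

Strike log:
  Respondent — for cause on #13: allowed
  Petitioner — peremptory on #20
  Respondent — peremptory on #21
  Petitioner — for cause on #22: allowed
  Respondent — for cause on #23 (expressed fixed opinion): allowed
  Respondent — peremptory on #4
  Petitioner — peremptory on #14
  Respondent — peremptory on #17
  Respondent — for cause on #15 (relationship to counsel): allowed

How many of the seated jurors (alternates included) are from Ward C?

4

Removed: #4, #13, #14, #15, #17, #20, #21, #22, #23.
Seated (12 incl. alternates): #1, #2, #3, #5, #6, #7, #8, #9, #10, #11, #12, #16.
Of those, in Ward C: #3, #7, #10, #16 → 4.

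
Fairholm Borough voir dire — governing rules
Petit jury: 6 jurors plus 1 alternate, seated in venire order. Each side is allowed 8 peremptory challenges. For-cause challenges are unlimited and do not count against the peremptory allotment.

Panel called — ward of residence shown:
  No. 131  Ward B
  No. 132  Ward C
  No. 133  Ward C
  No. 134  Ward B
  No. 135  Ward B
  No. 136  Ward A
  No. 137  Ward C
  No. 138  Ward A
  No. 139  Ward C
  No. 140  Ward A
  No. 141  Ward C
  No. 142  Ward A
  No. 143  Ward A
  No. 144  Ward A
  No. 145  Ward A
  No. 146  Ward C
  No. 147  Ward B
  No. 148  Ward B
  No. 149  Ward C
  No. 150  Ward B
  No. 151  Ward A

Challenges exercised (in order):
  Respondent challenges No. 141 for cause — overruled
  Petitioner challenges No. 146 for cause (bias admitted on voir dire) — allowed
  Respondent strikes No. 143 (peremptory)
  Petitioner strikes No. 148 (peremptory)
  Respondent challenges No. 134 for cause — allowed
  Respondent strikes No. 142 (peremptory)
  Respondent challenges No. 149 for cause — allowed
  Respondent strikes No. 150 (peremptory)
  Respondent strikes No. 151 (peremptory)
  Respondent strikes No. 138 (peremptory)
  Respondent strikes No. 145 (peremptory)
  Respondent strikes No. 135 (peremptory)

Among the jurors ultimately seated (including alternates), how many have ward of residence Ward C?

4

Removed: #134, #135, #138, #142, #143, #145, #146, #148, #149, #150, #151.
Seated (7 incl. alternates): #131, #132, #133, #136, #137, #139, #140.
Of those, in Ward C: #132, #133, #137, #139 → 4.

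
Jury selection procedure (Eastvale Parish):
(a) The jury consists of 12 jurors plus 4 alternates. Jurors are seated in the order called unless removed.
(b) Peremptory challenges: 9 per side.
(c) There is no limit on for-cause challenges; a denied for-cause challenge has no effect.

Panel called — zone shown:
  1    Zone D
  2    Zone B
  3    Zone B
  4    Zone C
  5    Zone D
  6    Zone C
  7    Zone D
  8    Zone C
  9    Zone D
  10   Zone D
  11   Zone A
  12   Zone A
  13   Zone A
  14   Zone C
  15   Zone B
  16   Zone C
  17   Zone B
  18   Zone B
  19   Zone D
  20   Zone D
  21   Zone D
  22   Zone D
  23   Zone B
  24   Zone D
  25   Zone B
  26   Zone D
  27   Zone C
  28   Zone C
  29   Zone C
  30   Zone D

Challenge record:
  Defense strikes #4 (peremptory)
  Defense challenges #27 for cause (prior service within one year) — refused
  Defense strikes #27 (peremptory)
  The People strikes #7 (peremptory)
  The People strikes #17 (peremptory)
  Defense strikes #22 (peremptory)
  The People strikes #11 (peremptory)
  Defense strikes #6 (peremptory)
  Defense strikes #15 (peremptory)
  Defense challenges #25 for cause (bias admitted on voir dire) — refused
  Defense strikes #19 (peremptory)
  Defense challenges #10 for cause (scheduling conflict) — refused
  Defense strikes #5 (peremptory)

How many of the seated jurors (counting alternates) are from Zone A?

Removed: #4, #5, #6, #7, #11, #15, #17, #19, #22, #27.
Seated (16 incl. alternates): #1, #2, #3, #8, #9, #10, #12, #13, #14, #16, #18, #20, #21, #23, #24, #25.
Of those, in Zone A: #12, #13 → 2.

2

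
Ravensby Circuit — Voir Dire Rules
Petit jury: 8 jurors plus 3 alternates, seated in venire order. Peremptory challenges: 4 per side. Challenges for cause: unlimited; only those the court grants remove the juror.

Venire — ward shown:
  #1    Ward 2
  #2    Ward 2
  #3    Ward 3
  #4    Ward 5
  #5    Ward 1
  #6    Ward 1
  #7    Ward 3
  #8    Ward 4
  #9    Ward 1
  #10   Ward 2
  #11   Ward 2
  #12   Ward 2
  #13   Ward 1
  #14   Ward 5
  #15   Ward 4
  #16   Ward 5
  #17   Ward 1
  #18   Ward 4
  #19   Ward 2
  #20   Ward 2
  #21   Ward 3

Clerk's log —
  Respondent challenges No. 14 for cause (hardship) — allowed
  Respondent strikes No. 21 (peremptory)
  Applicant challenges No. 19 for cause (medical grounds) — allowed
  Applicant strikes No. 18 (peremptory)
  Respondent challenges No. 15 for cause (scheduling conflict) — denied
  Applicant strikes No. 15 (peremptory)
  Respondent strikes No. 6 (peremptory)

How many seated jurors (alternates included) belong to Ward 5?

Removed: #6, #14, #15, #18, #19, #21.
Seated (11 incl. alternates): #1, #2, #3, #4, #5, #7, #8, #9, #10, #11, #12.
Of those, in Ward 5: #4 → 1.

1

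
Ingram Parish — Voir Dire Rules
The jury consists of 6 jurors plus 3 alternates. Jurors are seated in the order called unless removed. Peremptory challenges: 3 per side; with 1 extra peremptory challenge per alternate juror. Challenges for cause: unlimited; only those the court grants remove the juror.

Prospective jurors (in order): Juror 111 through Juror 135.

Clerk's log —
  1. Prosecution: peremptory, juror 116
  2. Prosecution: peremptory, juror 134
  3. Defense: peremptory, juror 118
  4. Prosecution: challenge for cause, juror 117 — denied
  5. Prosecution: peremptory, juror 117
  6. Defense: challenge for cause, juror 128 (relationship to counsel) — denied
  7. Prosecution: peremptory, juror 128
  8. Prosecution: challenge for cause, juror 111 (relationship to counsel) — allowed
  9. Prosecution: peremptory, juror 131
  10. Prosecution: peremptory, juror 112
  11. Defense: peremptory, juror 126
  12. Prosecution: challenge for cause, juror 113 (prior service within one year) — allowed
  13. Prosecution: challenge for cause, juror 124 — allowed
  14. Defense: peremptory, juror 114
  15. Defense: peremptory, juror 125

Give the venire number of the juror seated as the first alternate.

Removed: #111, #112, #113, #114, #116, #117, #118, #124, #125, #126, #128, #131, #134.
Filling seats in venire order through position 7: #115, #119, #120, #121, #122, #123, #127.
So alternate 1 is #127.

127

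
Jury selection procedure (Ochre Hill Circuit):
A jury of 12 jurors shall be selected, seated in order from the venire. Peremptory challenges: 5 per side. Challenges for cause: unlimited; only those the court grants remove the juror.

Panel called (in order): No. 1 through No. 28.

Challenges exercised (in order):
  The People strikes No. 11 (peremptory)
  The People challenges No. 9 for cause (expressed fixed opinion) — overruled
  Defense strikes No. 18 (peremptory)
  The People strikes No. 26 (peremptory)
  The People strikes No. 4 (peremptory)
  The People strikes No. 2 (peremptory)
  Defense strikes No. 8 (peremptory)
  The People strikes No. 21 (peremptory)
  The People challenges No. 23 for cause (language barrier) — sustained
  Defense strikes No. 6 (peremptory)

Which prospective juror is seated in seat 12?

Removed: #2, #4, #6, #8, #11, #18, #21, #23, #26. (#9 stays — for-cause denied.)
Seating in order: seats 1–12 → #1, #3, #5, #7, #9, #10, #12, #13, #14, #15, #16, #17.
So seat 12 is #17.

17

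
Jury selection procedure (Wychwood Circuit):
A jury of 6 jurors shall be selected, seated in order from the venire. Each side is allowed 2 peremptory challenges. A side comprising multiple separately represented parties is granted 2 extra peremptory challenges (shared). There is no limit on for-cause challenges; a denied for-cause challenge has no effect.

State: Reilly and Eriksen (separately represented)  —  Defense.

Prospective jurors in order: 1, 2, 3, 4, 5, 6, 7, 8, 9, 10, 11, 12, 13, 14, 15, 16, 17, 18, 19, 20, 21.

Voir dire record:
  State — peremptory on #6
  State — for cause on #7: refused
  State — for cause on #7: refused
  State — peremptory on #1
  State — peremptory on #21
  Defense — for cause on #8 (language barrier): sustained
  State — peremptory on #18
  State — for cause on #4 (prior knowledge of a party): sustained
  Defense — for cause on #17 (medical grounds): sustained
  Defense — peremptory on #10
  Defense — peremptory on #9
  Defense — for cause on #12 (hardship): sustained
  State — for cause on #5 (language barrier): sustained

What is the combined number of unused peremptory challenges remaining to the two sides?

State allotment: 2 base + 2 multi-party = 4. Defense allotment: 2.
State peremptories used: #6, #1, #21, #18 — 4 (for-cause on #7, #7, #4, #5 don't count).
Defense peremptories used: #10, #9 — 2 (for-cause on #8, #17, #12 don't count).
Remaining: (4 − 4) + (2 − 2) = 0.

0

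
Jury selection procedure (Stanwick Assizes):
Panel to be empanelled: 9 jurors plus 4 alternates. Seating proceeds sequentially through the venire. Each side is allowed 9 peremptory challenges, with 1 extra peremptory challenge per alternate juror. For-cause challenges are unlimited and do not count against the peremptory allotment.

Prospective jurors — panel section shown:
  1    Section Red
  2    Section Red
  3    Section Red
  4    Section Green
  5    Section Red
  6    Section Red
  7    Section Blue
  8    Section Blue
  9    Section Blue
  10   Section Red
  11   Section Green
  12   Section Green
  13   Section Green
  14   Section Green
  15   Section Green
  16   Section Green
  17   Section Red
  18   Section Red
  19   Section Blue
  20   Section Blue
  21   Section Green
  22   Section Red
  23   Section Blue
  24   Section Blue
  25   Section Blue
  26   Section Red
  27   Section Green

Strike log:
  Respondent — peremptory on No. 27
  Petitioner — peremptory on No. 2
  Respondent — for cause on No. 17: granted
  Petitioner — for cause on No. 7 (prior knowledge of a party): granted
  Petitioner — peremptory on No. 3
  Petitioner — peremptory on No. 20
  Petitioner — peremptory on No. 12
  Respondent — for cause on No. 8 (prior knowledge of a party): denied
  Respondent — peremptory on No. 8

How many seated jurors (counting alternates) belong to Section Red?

5

Removed: #2, #3, #7, #8, #12, #17, #20, #27.
Seated (13 incl. alternates): #1, #4, #5, #6, #9, #10, #11, #13, #14, #15, #16, #18, #19.
Of those, in Section Red: #1, #5, #6, #10, #18 → 5.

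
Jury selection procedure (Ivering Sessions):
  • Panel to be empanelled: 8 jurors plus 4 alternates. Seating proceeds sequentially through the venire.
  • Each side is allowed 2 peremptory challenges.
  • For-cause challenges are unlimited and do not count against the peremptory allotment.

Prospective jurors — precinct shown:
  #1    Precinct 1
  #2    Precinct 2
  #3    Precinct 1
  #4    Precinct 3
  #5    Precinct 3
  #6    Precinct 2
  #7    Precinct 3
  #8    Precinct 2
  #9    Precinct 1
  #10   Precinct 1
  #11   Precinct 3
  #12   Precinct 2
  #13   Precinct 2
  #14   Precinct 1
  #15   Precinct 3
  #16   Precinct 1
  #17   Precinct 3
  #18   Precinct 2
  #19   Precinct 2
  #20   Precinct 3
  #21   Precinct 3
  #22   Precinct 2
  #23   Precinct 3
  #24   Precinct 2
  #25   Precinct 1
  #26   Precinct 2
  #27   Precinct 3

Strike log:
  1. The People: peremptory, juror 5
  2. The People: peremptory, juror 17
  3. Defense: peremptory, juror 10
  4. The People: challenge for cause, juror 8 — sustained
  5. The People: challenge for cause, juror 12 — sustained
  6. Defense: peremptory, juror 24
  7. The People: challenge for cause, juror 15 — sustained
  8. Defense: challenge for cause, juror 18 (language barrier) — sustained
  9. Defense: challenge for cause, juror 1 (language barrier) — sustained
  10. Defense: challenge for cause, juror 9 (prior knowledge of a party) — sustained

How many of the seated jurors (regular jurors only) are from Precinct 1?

Removed: #1, #5, #8, #9, #10, #12, #15, #17, #18, #24.
Seated jurors 1–8: #2, #3, #4, #6, #7, #11, #13, #14 (alternates #16, #19, #20, #21 not counted).
Of those, in Precinct 1: #3, #14 → 2.

2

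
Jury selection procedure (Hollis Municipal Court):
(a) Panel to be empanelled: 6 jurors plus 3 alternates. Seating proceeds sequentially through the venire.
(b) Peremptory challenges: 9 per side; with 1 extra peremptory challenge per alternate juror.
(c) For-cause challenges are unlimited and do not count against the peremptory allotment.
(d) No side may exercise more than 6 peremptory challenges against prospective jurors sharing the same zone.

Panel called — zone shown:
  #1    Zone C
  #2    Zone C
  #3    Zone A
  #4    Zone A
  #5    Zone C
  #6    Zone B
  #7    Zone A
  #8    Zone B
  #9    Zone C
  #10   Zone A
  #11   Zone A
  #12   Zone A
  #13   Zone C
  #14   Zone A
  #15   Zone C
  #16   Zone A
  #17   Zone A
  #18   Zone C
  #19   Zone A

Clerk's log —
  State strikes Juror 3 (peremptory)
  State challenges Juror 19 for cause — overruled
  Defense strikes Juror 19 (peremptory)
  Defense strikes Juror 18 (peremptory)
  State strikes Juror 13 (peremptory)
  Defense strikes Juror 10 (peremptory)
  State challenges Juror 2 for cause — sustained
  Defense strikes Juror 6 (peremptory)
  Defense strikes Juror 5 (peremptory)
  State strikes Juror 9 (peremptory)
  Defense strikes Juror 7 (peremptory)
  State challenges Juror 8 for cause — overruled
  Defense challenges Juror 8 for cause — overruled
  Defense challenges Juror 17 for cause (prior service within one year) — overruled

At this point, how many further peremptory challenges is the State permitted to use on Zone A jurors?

5

State peremptories so far: #3, #13, #9 — 3 of 12 used, 9 left overall.
Against Zone A: #3 — 1 used; per-zone cap 6 leaves 5.
Binding limit: min(9, 5) = 5.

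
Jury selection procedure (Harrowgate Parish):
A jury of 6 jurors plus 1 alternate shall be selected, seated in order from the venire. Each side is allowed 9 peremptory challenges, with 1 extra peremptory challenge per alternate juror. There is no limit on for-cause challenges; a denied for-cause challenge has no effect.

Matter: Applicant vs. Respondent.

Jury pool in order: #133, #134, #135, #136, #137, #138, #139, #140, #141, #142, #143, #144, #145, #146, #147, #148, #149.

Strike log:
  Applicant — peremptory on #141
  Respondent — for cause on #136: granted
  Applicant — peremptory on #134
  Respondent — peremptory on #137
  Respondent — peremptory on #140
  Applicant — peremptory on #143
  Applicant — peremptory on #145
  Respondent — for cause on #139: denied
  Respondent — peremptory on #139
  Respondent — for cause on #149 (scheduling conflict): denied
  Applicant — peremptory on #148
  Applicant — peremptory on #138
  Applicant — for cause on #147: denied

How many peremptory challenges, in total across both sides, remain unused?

11

Applicant allotment: 9 base + 1 × 1 alternate = 10. Respondent allotment: 9 base + 1 × 1 alternate = 10.
Applicant peremptories used: #141, #134, #143, #145, #148, #138 — 6 (the for-cause on #147 doesn't count).
Respondent peremptories used: #137, #140, #139 — 3 (for-cause on #136, #139, #149 don't count).
Remaining: (10 − 6) + (10 − 3) = 11.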